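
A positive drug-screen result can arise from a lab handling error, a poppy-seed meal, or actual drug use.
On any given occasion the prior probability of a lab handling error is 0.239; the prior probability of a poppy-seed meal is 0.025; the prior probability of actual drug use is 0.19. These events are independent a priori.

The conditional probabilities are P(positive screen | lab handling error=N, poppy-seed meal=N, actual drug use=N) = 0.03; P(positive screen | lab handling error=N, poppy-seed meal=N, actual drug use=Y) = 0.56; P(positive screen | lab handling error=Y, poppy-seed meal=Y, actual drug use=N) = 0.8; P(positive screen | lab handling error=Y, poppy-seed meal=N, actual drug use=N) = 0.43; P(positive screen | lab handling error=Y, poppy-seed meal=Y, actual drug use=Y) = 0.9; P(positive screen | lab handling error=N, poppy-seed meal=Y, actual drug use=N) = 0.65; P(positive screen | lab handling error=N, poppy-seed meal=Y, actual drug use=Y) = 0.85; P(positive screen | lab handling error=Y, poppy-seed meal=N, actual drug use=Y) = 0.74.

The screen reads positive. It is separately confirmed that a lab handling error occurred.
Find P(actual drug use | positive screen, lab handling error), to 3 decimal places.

P(positive screen | lab handling error) = 0.43×0.975×0.81 + 0.74×0.975×0.19 + 0.8×0.025×0.81 + 0.9×0.025×0.19 = 0.339593 + 0.137085 + 0.016200 + 0.004275 = 0.497153
Of this, 0.141360 comes from 0.137085 + 0.004275 (the actual drug use=true cases).
P(actual drug use | positive screen, lab handling error) = 0.141360 / 0.497153 ≈ 0.284

P(actual drug use | positive screen, lab handling error) ≈ 0.284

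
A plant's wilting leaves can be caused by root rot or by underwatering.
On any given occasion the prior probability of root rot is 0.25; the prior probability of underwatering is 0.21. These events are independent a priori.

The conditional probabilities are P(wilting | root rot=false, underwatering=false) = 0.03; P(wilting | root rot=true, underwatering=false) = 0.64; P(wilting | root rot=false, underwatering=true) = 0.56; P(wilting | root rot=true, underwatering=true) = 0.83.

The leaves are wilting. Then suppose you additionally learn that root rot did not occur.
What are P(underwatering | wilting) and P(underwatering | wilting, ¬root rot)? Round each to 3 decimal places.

P(underwatering | wilting) ≈ 0.478; P(underwatering | wilting, ¬root rot) ≈ 0.832

For the numerator, keep only underwatering=true terms: 0.088200 + 0.043575 = 0.131775
Denominator P(wilting): 0.03×0.75×0.79 + 0.56×0.75×0.21 + 0.64×0.25×0.79 + 0.83×0.25×0.21 = 0.275950
P(underwatering | wilting) = 0.131775/0.275950 ≈ 0.478

Now condition on the additional information:
Enumerate both values of underwatering and weight by the priors:
  P(wilting | ¬root rot) = 0.03×0.79 + 0.56×0.21
        = 0.023700 + 0.117600 = 0.141300
Configurations with underwatering contribute 0.117600, so
  P(underwatering | wilting, ¬root rot) = 0.117600 / 0.141300 ≈ 0.832
With root rot excluded, underwatering must carry more of the explanatory weight for the wilting.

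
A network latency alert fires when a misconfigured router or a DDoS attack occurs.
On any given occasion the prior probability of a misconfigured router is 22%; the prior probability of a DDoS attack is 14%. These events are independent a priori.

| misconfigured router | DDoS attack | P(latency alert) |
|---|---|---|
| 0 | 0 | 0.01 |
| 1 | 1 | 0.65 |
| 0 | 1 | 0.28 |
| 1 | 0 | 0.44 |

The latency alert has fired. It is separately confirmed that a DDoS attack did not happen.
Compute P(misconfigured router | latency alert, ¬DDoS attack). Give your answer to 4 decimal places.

P(latency alert | ¬DDoS attack) = 0.01×0.78 + 0.44×0.22 = 0.007800 + 0.096800 = 0.104600
The misconfigured router-present share is 0.44×0.22 = 0.096800.
Hence the posterior is 0.096800/0.104600 ≈ 0.9254.

P(misconfigured router | latency alert, ¬DDoS attack) ≈ 0.9254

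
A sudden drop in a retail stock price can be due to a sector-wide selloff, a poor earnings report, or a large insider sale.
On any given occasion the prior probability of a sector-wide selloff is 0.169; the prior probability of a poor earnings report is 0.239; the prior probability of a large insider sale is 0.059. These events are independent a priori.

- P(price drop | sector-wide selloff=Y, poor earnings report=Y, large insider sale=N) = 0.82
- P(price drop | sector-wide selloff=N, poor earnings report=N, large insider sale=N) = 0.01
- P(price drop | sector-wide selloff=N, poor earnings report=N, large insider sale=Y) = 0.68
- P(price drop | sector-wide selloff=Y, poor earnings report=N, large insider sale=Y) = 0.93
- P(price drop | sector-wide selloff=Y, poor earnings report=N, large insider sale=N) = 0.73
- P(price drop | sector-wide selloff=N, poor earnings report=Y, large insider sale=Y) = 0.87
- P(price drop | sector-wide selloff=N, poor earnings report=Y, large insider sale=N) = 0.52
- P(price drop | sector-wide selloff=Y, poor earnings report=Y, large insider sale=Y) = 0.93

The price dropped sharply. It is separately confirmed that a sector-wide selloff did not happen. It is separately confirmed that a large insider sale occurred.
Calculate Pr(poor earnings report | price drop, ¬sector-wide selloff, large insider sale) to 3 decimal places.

P(price drop | ¬sector-wide selloff, large insider sale) = 0.68*0.761 + 0.87*0.239 = 0.517480 + 0.207930 = 0.725410
The poor earnings report-present share is 0.87*0.239 = 0.207930.
P(poor earnings report | price drop, ¬sector-wide selloff, large insider sale) = 0.207930 / 0.725410 ≈ 0.287

Pr(poor earnings report | price drop, ¬sector-wide selloff, large insider sale) ≈ 0.287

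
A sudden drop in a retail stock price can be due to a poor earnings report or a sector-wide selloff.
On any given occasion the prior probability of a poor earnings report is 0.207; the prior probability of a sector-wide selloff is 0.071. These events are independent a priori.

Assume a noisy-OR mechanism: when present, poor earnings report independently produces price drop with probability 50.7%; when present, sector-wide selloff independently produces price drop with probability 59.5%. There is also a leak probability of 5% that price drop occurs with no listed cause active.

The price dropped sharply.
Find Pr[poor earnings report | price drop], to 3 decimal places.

Pr[poor earnings report | price drop] ≈ 0.615

Under noisy-OR, P(price drop | causes) = 1 − (1−0.05)·∏(1−qᵢ) over the active causes.
P(price drop) = 0.05*0.793*0.929 + 0.61525*0.793*0.071 + 0.53165*0.207*0.929 + 0.810318*0.207*0.071 = 0.036835 + 0.034640 + 0.102238 + 0.011909 = 0.185622
Of this, 0.114147 comes from 0.102238 + 0.011909 (the poor earnings report=true cases).
So P(poor earnings report | price drop) = 0.114147/0.185622 ≈ 0.615.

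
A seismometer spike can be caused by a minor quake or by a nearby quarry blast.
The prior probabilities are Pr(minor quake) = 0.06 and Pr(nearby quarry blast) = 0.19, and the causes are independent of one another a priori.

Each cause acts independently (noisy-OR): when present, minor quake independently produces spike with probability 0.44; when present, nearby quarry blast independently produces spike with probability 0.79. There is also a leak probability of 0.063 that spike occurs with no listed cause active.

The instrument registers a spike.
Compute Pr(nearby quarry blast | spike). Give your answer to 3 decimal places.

Pr(nearby quarry blast | spike) ≈ 0.684

Under noisy-OR, P(spike | causes) = 1 − (1−0.063)·∏(1−qᵢ) over the active causes.
P(spike) = 0.063*0.94*0.81 + 0.80323*0.94*0.19 + 0.47528*0.06*0.81 + 0.889809*0.06*0.19 = 0.047968 + 0.143457 + 0.023099 + 0.010144 = 0.224668
The nearby quarry blast-present share is 0.143457 + 0.010144 = 0.153601.
P(nearby quarry blast | spike) = 0.153601 / 0.224668 ≈ 0.684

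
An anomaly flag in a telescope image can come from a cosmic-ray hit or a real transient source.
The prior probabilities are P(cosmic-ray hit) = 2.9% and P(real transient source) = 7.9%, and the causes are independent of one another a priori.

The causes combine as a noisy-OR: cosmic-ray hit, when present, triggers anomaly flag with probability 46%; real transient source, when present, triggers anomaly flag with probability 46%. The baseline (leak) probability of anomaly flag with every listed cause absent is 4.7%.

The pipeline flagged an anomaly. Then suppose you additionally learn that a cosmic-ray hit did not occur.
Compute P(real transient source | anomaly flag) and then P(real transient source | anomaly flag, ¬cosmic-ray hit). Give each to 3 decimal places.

Under noisy-OR, P(anomaly flag | causes) = 1 − (1−0.047)·∏(1−qᵢ) over the active causes.
P(anomaly flag) = 0.047*0.971*0.921 + 0.48538*0.971*0.079 + 0.48538*0.029*0.921 + 0.722105*0.029*0.079 = 0.042032 + 0.037233 + 0.012964 + 0.001654 = 0.093883
The real transient source-present share is 0.037233 + 0.001654 = 0.038887.
So P(real transient source | anomaly flag) = 0.038887/0.093883 ≈ 0.414.

Now condition on the additional information:
Numerator (weight on configurations with real transient source): 0.48538×0.079 = 0.038345
Denominator P(anomaly flag | ¬cosmic-ray hit): 0.047×0.921 + 0.48538×0.079 = 0.081632
Posterior = 0.038345 / 0.081632 ≈ 0.470
With cosmic-ray hit excluded, real transient source must carry more of the explanatory weight for the anomaly flag.

P(real transient source | anomaly flag) ≈ 0.414; P(real transient source | anomaly flag, ¬cosmic-ray hit) ≈ 0.470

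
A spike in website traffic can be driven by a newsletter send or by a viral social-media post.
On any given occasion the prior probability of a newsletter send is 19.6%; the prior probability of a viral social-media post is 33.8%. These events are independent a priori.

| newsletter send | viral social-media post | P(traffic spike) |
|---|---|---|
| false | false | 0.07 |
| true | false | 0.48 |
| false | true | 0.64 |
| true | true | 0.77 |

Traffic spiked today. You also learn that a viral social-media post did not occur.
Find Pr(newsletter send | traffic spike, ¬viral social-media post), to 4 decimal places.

Pr(newsletter send | traffic spike, ¬viral social-media post) ≈ 0.6257

For the numerator, keep only newsletter send=true terms: 0.48·0.196 = 0.094080
Denominator P(traffic spike | ¬viral social-media post): 0.07·0.804 + 0.48·0.196 = 0.150360
P(newsletter send | traffic spike, ¬viral social-media post) = 0.094080/0.150360 ≈ 0.6257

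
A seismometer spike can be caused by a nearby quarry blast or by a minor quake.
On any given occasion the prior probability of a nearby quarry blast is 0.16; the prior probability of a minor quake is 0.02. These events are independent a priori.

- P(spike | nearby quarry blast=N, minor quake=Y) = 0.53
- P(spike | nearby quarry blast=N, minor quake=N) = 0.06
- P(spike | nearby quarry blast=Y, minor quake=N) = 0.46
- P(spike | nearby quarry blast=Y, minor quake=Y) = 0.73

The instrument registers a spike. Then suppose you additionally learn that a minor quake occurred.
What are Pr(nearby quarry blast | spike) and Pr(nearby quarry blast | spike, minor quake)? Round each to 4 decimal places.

Sum P(spike|·) weighted by the priors over the 4 (nearby quarry blast, minor quake) configurations:
  P(spike) = 0.06*0.84*0.98 + 0.53*0.84*0.02 + 0.46*0.16*0.98 + 0.73*0.16*0.02
        = 0.049392 + 0.008904 + 0.072128 + 0.002336 = 0.132760
The terms with nearby quarry blast present sum to 0.074464, so
  P(nearby quarry blast | spike) = 0.074464 / 0.132760 ≈ 0.5609

Now condition on the additional information:
Numerator (weight on configurations with nearby quarry blast): 0.73·0.16 = 0.116800
Denominator P(spike | minor quake): 0.53·0.84 + 0.73·0.16 = 0.562000
P(nearby quarry blast | spike, minor quake) = 0.116800/0.562000 ≈ 0.2078
The drop from 0.5609 to 0.2078 is the explaining-away (discounting) effect.

Pr(nearby quarry blast | spike) ≈ 0.5609; Pr(nearby quarry blast | spike, minor quake) ≈ 0.2078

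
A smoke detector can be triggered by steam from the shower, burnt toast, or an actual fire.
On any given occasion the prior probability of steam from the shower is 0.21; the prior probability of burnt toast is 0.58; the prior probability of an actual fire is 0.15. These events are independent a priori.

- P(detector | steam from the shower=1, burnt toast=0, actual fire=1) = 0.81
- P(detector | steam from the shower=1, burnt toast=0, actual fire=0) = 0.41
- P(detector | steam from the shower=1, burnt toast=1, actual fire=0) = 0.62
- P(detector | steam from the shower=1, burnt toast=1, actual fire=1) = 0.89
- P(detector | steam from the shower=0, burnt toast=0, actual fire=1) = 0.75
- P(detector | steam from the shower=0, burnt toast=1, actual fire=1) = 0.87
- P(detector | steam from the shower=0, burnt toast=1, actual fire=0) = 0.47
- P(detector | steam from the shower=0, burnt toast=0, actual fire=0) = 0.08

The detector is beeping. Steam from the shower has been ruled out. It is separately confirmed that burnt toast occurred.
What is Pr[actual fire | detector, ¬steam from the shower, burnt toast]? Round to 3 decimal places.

P(detector | ¬steam from the shower, burnt toast) = 0.47×0.85 + 0.87×0.15 = 0.399500 + 0.130500 = 0.530000
Restricting to configurations with actual fire present: 0.87×0.15 = 0.130500.
So P(actual fire | detector, ¬steam from the shower, burnt toast) = 0.130500/0.530000 ≈ 0.246.

Pr[actual fire | detector, ¬steam from the shower, burnt toast] ≈ 0.246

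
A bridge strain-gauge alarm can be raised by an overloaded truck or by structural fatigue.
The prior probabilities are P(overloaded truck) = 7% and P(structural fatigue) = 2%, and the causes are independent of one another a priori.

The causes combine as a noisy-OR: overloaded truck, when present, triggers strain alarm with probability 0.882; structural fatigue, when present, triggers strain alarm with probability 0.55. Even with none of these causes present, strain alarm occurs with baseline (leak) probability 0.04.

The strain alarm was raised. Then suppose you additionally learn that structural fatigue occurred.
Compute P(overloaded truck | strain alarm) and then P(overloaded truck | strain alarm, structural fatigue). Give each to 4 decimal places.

P(overloaded truck | strain alarm) ≈ 0.5693; P(overloaded truck | strain alarm, structural fatigue) ≈ 0.1117

Under noisy-OR, P(strain alarm | causes) = 1 − (1−0.04)·∏(1−qᵢ) over the active causes.
Weight on overloaded truck=true, given the evidence: 0.060829 + 0.001329 = 0.062158
The normalizing constant is 0.04*0.93*0.98 + 0.568*0.93*0.02 + 0.88672*0.07*0.98 + 0.949024*0.07*0.02 = 0.109179
P(overloaded truck | strain alarm) = 0.062158/0.109179 ≈ 0.5693

With the extra evidence:
By total probability over both values of overloaded truck:
  P(strain alarm | structural fatigue) = 0.568·0.93 + 0.949024·0.07
        = 0.528240 + 0.066432 = 0.594672
The terms with overloaded truck present sum to 0.066432, so
  P(overloaded truck | strain alarm, structural fatigue) = 0.066432 / 0.594672 ≈ 0.1117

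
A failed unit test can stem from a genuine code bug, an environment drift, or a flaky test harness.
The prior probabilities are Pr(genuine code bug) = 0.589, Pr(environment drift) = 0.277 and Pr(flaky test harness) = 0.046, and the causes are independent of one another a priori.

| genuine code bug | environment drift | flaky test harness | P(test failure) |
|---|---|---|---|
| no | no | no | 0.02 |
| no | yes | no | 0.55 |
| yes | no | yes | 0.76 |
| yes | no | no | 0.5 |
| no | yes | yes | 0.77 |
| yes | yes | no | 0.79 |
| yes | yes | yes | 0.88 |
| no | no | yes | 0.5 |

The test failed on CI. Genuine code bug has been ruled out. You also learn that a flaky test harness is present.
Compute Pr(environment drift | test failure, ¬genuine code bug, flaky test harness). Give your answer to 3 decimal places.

P(test failure | ¬genuine code bug, flaky test harness) = 0.5·0.723 + 0.77·0.277 = 0.361500 + 0.213290 = 0.574790
Restricting to configurations with environment drift present: 0.77·0.277 = 0.213290.
Hence the posterior is 0.213290/0.574790 ≈ 0.371.

Pr(environment drift | test failure, ¬genuine code bug, flaky test harness) ≈ 0.371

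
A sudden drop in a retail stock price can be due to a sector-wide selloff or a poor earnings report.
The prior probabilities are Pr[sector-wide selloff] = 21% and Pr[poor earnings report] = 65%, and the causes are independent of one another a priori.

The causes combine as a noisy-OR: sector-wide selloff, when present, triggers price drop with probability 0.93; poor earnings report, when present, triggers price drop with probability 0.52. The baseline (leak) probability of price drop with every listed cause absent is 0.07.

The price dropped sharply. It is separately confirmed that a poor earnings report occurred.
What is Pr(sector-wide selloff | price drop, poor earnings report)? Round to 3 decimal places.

Pr(sector-wide selloff | price drop, poor earnings report) ≈ 0.317

Under noisy-OR, P(price drop | causes) = 1 − (1−0.07)·∏(1−qᵢ) over the active causes.
By total probability over both values of sector-wide selloff:
  P(price drop | poor earnings report) = 0.5536·0.79 + 0.968752·0.21
        = 0.437344 + 0.203438 = 0.640782
Keeping only the sector-wide selloff-present terms gives 0.203438, so
  P(sector-wide selloff | price drop, poor earnings report) = 0.203438 / 0.640782 ≈ 0.317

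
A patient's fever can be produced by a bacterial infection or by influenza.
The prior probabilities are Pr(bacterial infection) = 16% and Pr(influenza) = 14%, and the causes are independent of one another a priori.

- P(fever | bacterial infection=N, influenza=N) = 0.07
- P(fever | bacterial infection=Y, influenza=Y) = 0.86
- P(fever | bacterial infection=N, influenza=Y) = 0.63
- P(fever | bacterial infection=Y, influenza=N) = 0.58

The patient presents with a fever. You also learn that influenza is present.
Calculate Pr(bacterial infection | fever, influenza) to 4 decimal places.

P(fever | influenza) = 0.63×0.84 + 0.86×0.16 = 0.529200 + 0.137600 = 0.666800
Of this, 0.137600 comes from 0.86×0.16 (the bacterial infection=true cases).
P(bacterial infection | fever, influenza) = 0.137600 / 0.666800 ≈ 0.2064

Pr(bacterial infection | fever, influenza) ≈ 0.2064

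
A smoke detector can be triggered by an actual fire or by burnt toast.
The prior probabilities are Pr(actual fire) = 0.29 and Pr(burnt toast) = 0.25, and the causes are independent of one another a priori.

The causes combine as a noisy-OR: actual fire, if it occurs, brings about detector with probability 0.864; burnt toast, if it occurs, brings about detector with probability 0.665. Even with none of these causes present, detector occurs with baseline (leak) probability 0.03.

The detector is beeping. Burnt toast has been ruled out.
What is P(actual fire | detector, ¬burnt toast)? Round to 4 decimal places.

Under noisy-OR, P(detector | causes) = 1 − (1−0.03)·∏(1−qᵢ) over the active causes.
For the numerator, keep only actual fire=true terms: 0.86808·0.29 = 0.251743
Denominator P(detector | ¬burnt toast): 0.03·0.71 + 0.86808·0.29 = 0.273043
P(actual fire | detector, ¬burnt toast) = 0.251743/0.273043 ≈ 0.9220

P(actual fire | detector, ¬burnt toast) ≈ 0.9220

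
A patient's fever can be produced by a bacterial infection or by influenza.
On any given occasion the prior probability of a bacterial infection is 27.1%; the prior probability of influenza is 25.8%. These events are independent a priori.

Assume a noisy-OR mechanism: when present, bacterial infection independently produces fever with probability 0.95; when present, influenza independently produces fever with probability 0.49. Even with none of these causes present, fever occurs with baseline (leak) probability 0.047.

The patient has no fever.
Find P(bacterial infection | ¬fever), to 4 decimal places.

Under noisy-OR, P(fever | causes) = 1 − (1−0.047)·∏(1−qᵢ) over the active causes.
P(¬fever) = 0.953·0.729·0.742 + 0.48603·0.729·0.258 + 0.04765·0.271·0.742 + 0.024301·0.271·0.258 = 0.515495 + 0.091413 + 0.009582 + 0.001699 = 0.618189
The bacterial infection-present share is 0.009582 + 0.001699 = 0.011281.
So P(bacterial infection | ¬fever) = 0.011281/0.618189 ≈ 0.0182.

P(bacterial infection | ¬fever) ≈ 0.0182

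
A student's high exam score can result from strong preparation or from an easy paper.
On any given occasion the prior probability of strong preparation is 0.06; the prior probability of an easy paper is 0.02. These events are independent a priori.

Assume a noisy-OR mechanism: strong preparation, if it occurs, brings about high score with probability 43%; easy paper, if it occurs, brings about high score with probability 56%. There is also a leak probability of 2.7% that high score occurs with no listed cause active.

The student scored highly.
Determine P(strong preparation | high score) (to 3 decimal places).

Under noisy-OR, P(high score | causes) = 1 − (1−0.027)·∏(1−qᵢ) over the active causes.
Enumerate the 4 (strong preparation, easy paper) configurations and weight by the priors:
  P(high score) = 0.027×0.94×0.98 + 0.57188×0.94×0.02 + 0.44539×0.06×0.98 + 0.755972×0.06×0.02
        = 0.024872 + 0.010751 + 0.026189 + 0.000907 = 0.062719
The terms with strong preparation present sum to 0.027096, so
  P(strong preparation | high score) = 0.027096 / 0.062719 ≈ 0.432

P(strong preparation | high score) ≈ 0.432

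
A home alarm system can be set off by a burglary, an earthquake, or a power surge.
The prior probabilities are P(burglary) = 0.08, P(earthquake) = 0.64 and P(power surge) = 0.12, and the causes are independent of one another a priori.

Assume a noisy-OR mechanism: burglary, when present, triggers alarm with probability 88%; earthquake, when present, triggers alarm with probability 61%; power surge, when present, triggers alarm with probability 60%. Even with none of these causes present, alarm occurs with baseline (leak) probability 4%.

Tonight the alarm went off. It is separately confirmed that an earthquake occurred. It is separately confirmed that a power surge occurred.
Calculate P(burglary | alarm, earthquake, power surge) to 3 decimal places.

P(burglary | alarm, earthquake, power surge) ≈ 0.091

Under noisy-OR, P(alarm | causes) = 1 − (1−0.04)·∏(1−qᵢ) over the active causes.
By total probability over both values of burglary:
  P(alarm | earthquake, power surge) = 0.85024*0.92 + 0.982029*0.08
        = 0.782221 + 0.078562 = 0.860783
Configurations with burglary contribute 0.078562, so
  P(burglary | alarm, earthquake, power surge) = 0.078562 / 0.860783 ≈ 0.091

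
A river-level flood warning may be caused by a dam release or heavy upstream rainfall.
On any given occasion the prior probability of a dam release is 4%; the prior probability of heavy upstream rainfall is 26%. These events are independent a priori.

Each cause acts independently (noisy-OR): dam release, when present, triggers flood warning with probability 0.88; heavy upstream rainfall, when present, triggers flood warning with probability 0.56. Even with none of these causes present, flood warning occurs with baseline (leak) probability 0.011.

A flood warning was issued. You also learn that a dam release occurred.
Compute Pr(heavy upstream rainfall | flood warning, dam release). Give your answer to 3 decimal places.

Pr(heavy upstream rainfall | flood warning, dam release) ≈ 0.274

Under noisy-OR, P(flood warning | causes) = 1 − (1−0.011)·∏(1−qᵢ) over the active causes.
By total probability over both values of heavy upstream rainfall:
  P(flood warning | dam release) = 0.88132×0.74 + 0.947781×0.26
        = 0.652177 + 0.246423 = 0.898600
The terms with heavy upstream rainfall present sum to 0.246423, so
  P(heavy upstream rainfall | flood warning, dam release) = 0.246423 / 0.898600 ≈ 0.274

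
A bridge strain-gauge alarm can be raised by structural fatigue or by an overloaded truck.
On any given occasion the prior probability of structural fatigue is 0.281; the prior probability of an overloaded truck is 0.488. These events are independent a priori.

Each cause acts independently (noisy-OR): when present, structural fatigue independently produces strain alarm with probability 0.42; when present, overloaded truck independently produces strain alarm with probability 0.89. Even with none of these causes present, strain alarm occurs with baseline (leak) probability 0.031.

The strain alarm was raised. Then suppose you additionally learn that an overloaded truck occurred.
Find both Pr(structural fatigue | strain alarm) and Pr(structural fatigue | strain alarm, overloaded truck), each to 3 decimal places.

Pr(structural fatigue | strain alarm) ≈ 0.371; Pr(structural fatigue | strain alarm, overloaded truck) ≈ 0.291

Under noisy-OR, P(strain alarm | causes) = 1 − (1−0.031)·∏(1−qᵢ) over the active causes.
Numerator (weight on configurations with structural fatigue): 0.063013 + 0.128650 = 0.191663
Denominator P(strain alarm): 0.031·0.719·0.512 + 0.89341·0.719·0.488 + 0.43798·0.281·0.512 + 0.938178·0.281·0.488 = 0.516548
Posterior = 0.191663 / 0.516548 ≈ 0.371

Now condition on the additional information:
For the numerator, keep only structural fatigue=true terms: 0.938178*0.281 = 0.263628
Normalizer over all consistent configurations: 0.89341*0.719 + 0.938178*0.281 = 0.905990
Posterior = 0.263628 / 0.905990 ≈ 0.291
Conditioning on overloaded truck lowers the posterior on structural fatigue: the classic explaining-away effect in a common-effect structure.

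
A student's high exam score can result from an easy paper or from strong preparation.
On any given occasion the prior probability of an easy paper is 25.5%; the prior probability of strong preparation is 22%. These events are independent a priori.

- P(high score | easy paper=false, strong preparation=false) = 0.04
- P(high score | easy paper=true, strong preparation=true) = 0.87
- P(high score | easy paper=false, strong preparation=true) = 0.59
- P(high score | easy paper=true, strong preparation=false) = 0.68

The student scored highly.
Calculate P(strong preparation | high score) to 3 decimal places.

P(strong preparation | high score) ≈ 0.479

P(high score) = 0.04×0.745×0.78 + 0.59×0.745×0.22 + 0.68×0.255×0.78 + 0.87×0.255×0.22 = 0.023244 + 0.096701 + 0.135252 + 0.048807 = 0.304004
Of this, 0.145508 comes from 0.096701 + 0.048807 (the strong preparation=true cases).
So P(strong preparation | high score) = 0.145508/0.304004 ≈ 0.479.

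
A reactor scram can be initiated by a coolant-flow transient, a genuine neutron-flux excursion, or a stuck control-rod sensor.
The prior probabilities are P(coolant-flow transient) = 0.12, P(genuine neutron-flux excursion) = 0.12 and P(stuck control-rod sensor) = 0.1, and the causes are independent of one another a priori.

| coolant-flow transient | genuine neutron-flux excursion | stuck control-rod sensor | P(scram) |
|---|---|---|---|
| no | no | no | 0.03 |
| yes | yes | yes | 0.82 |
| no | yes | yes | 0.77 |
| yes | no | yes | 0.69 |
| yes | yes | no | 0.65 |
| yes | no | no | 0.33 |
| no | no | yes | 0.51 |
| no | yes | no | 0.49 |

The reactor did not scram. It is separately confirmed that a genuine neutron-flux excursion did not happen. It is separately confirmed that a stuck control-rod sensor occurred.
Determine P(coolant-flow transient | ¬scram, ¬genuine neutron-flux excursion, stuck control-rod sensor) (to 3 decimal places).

P(coolant-flow transient | ¬scram, ¬genuine neutron-flux excursion, stuck control-rod sensor) ≈ 0.079

P(¬scram | ¬genuine neutron-flux excursion, stuck control-rod sensor) = 0.49*0.88 + 0.31*0.12 = 0.431200 + 0.037200 = 0.468400
The coolant-flow transient-present share is 0.31*0.12 = 0.037200.
So P(coolant-flow transient | ¬scram, ¬genuine neutron-flux excursion, stuck control-rod sensor) = 0.037200/0.468400 ≈ 0.079.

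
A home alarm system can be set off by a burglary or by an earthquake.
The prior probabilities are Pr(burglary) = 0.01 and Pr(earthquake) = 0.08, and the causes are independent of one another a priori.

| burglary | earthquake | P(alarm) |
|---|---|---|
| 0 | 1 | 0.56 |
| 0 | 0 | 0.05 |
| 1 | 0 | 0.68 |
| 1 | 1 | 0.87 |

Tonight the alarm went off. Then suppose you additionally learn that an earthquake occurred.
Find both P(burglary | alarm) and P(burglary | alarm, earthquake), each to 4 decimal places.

P(burglary | alarm) ≈ 0.0718; P(burglary | alarm, earthquake) ≈ 0.0155

Sum P(alarm|·) weighted by the priors over the 4 (burglary, earthquake) configurations:
  P(alarm) = 0.05×0.99×0.92 + 0.56×0.99×0.08 + 0.68×0.01×0.92 + 0.87×0.01×0.08
        = 0.045540 + 0.044352 + 0.006256 + 0.000696 = 0.096844
Keeping only the burglary-present terms gives 0.006952, so
  P(burglary | alarm) = 0.006952 / 0.096844 ≈ 0.0718

With the extra evidence:
P(alarm | earthquake) = 0.56·0.99 + 0.87·0.01 = 0.554400 + 0.008700 = 0.563100
The burglary-present share is 0.87·0.01 = 0.008700.
So P(burglary | alarm, earthquake) = 0.008700/0.563100 ≈ 0.0155.
Conditioning on earthquake lowers the posterior on burglary: the classic explaining-away effect in a common-effect structure.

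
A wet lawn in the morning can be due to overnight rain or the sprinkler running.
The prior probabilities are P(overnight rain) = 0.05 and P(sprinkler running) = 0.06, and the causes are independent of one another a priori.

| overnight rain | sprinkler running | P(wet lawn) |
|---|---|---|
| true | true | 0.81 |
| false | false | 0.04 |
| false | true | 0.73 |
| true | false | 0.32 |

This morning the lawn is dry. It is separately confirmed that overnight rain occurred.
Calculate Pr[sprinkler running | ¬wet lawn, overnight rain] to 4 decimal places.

By total probability over both values of sprinkler running:
  P(¬wet lawn | overnight rain) = 0.68·0.94 + 0.19·0.06
        = 0.639200 + 0.011400 = 0.650600
Configurations with sprinkler running contribute 0.011400, so
  P(sprinkler running | ¬wet lawn, overnight rain) = 0.011400 / 0.650600 ≈ 0.0175

Pr[sprinkler running | ¬wet lawn, overnight rain] ≈ 0.0175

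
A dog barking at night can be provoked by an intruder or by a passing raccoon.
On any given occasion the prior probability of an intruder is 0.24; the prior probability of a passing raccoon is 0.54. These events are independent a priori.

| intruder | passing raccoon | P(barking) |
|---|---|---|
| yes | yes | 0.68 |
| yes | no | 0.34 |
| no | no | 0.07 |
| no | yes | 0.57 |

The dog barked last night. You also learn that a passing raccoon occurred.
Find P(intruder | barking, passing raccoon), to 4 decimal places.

P(intruder | barking, passing raccoon) ≈ 0.2736

P(barking | passing raccoon) = 0.57·0.76 + 0.68·0.24 = 0.433200 + 0.163200 = 0.596400
The intruder-present share is 0.68·0.24 = 0.163200.
P(intruder | barking, passing raccoon) = 0.163200 / 0.596400 ≈ 0.2736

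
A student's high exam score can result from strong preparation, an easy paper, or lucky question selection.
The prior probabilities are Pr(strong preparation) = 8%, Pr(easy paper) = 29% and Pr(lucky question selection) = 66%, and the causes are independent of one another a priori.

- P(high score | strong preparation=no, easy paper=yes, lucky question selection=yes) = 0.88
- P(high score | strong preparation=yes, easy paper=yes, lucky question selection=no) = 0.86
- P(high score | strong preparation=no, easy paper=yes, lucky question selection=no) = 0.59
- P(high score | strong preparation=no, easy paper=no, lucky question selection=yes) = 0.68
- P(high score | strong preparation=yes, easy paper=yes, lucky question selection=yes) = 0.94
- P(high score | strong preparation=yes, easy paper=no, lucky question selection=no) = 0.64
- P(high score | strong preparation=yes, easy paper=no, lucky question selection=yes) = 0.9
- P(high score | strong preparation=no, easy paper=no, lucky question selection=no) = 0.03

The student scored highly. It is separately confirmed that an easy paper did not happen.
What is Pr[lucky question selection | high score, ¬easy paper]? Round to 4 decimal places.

For the numerator, keep only lucky question selection=true terms: 0.412896 + 0.047520 = 0.460416
The normalizing constant is 0.03×0.92×0.34 + 0.68×0.92×0.66 + 0.64×0.08×0.34 + 0.9×0.08×0.66 = 0.487208
P(lucky question selection | high score, ¬easy paper) = 0.460416/0.487208 ≈ 0.9450

Pr[lucky question selection | high score, ¬easy paper] ≈ 0.9450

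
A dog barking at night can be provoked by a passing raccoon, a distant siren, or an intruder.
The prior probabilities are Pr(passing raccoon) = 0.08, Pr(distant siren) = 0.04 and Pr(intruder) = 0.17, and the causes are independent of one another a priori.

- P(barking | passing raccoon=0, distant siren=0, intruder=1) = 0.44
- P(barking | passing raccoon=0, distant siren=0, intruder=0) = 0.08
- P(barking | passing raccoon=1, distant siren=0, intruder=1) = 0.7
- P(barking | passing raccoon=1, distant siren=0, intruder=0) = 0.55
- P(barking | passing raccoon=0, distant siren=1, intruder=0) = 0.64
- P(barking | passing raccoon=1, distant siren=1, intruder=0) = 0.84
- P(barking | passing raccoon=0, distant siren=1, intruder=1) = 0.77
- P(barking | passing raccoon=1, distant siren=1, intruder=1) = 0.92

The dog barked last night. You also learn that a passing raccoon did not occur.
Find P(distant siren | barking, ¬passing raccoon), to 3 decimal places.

By total probability over the 4 (distant siren, intruder) configurations:
  P(barking | ¬passing raccoon) = 0.08·0.96·0.83 + 0.44·0.96·0.17 + 0.64·0.04·0.83 + 0.77·0.04·0.17
        = 0.063744 + 0.071808 + 0.021248 + 0.005236 = 0.162036
The terms with distant siren present sum to 0.026484, so
  P(distant siren | barking, ¬passing raccoon) = 0.026484 / 0.162036 ≈ 0.163

P(distant siren | barking, ¬passing raccoon) ≈ 0.163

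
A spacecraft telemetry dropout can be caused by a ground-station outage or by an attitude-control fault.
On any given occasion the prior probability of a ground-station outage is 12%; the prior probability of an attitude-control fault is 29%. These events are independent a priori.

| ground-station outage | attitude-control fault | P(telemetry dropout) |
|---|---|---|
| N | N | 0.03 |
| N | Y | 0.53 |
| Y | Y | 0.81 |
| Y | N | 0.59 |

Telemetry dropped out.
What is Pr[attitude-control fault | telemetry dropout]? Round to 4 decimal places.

Pr[attitude-control fault | telemetry dropout] ≈ 0.7031

For the numerator, keep only attitude-control fault=true terms: 0.135256 + 0.028188 = 0.163444
Denominator P(telemetry dropout): 0.03×0.88×0.71 + 0.53×0.88×0.29 + 0.59×0.12×0.71 + 0.81×0.12×0.29 = 0.232456
Posterior = 0.163444 / 0.232456 ≈ 0.7031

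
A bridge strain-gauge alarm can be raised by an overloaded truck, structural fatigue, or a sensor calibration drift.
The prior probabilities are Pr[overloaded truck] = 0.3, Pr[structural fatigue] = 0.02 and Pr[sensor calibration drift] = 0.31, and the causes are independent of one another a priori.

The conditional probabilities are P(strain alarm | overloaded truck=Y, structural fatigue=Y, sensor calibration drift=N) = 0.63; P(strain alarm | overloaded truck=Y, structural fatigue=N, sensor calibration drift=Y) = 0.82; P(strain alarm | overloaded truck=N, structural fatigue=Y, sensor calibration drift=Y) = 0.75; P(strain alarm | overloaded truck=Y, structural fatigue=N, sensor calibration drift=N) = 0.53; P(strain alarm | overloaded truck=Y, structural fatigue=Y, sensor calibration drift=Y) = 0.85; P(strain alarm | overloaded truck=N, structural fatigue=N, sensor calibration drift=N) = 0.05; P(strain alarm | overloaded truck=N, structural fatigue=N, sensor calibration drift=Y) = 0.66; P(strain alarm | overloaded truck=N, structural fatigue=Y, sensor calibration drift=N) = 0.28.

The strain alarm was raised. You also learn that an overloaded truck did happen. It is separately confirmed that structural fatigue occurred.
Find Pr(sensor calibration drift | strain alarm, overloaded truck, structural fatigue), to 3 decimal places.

P(strain alarm | overloaded truck, structural fatigue) = 0.63·0.69 + 0.85·0.31 = 0.434700 + 0.263500 = 0.698200
Of this, 0.263500 comes from 0.85·0.31 (the sensor calibration drift=true cases).
So P(sensor calibration drift | strain alarm, overloaded truck, structural fatigue) = 0.263500/0.698200 ≈ 0.377.

Pr(sensor calibration drift | strain alarm, overloaded truck, structural fatigue) ≈ 0.377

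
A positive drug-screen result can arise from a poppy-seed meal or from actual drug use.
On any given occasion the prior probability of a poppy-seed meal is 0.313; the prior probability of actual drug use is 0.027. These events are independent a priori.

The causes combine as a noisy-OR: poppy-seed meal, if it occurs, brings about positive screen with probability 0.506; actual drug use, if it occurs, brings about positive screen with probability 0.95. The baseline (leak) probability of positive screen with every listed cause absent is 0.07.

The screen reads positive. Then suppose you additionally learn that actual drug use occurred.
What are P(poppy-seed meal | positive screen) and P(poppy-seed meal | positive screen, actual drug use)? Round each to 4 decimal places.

Under noisy-OR, P(positive screen | causes) = 1 − (1−0.07)·∏(1−qᵢ) over the active causes.
P(positive screen) = 0.07*0.687*0.973 + 0.9535*0.687*0.027 + 0.54058*0.313*0.973 + 0.977029*0.313*0.027 = 0.046792 + 0.017686 + 0.164633 + 0.008257 = 0.237368
The poppy-seed meal-present share is 0.164633 + 0.008257 = 0.172890.
So P(poppy-seed meal | positive screen) = 0.172890/0.237368 ≈ 0.7284.

With the extra evidence:
Weight on poppy-seed meal=true, given the evidence: 0.977029×0.313 = 0.305810
Denominator P(positive screen | actual drug use): 0.9535×0.687 + 0.977029×0.313 = 0.960865
P(poppy-seed meal | positive screen, actual drug use) = 0.305810/0.960865 ≈ 0.3183

P(poppy-seed meal | positive screen) ≈ 0.7284; P(poppy-seed meal | positive screen, actual drug use) ≈ 0.3183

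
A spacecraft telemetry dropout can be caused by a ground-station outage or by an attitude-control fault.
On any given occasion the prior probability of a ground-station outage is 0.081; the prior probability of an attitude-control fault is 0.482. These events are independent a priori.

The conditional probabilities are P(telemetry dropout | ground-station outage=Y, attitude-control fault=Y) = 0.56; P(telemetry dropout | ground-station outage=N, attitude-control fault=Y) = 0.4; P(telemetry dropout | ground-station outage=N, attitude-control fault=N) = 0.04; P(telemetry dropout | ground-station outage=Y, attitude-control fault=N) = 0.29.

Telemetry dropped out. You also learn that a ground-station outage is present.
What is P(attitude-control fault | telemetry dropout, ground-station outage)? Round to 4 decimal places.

P(telemetry dropout | ground-station outage) = 0.29×0.518 + 0.56×0.482 = 0.150220 + 0.269920 = 0.420140
Of this, 0.269920 comes from 0.56×0.482 (the attitude-control fault=true cases).
P(attitude-control fault | telemetry dropout, ground-station outage) = 0.269920 / 0.420140 ≈ 0.6425

P(attitude-control fault | telemetry dropout, ground-station outage) ≈ 0.6425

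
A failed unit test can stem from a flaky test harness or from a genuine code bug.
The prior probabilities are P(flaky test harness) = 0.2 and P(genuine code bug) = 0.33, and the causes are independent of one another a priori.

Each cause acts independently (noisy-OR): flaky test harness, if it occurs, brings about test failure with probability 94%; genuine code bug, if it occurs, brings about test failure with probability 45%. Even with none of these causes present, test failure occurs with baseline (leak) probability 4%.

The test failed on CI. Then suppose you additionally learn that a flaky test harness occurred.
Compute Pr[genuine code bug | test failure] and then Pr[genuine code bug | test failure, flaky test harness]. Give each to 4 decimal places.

Under noisy-OR, P(test failure | causes) = 1 − (1−0.04)·∏(1−qᵢ) over the active causes.
Sum P(test failure|·) weighted by the priors over the 4 (flaky test harness, genuine code bug) configurations:
  P(test failure) = 0.04×0.8×0.67 + 0.472×0.8×0.33 + 0.9424×0.2×0.67 + 0.96832×0.2×0.33
        = 0.021440 + 0.124608 + 0.126282 + 0.063909 = 0.336239
The terms with genuine code bug present sum to 0.188517, so
  P(genuine code bug | test failure) = 0.188517 / 0.336239 ≈ 0.5607

Now also conditioning on flaky test harness=true:
For the numerator, keep only genuine code bug=true terms: 0.96832*0.33 = 0.319546
Denominator P(test failure | flaky test harness): 0.9424*0.67 + 0.96832*0.33 = 0.950954
P(genuine code bug | test failure, flaky test harness) = 0.319546/0.950954 ≈ 0.3360
The drop from 0.5607 to 0.3360 is the explaining-away (discounting) effect.

Pr[genuine code bug | test failure] ≈ 0.5607; Pr[genuine code bug | test failure, flaky test harness] ≈ 0.3360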